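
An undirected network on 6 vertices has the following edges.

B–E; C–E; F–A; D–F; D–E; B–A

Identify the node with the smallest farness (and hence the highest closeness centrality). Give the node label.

E

Farness (sum of distances to all others) for each node — A:9, B:8, C:11, D:8, E:7, F:9.
The smallest farness is 7, for E, so E has the highest closeness.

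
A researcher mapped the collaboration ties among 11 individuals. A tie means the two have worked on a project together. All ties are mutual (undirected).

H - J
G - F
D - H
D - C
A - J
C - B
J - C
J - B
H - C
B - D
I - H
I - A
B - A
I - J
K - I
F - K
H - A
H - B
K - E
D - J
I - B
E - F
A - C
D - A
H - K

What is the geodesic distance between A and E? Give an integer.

3

One shortest route is A – I – K – E, which uses 3 edges, and at distance 2 from A we only reach {K}, which does not include E. So d(A,E) = 3.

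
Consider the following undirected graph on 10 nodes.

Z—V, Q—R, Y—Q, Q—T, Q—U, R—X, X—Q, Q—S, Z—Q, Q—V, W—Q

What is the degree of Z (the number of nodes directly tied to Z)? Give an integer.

Z is directly tied to Q and V. That is 2 neighbors, so the degree of Z is 2.

2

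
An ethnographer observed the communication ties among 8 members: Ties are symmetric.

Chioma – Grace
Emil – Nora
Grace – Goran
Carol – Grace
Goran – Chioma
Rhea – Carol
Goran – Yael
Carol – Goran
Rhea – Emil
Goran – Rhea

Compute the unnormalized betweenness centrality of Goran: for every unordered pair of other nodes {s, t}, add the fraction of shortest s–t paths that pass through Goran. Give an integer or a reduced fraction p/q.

Pairs whose geodesics pass through Goran — Yael–Nora: 1; Yael–Emil: 1; Yael–Grace: 1; Yael–Carol: 1; Yael–Rhea: 1; Yael–Chioma: 1; Nora–Grace: 1/2; Nora–Chioma: 1; Emil–Grace: 1/2; Emil–Chioma: 1; Grace–Rhea: 1/2; Carol–Chioma: 1/2; Rhea–Chioma: 1.
All other pairs contribute 0.
Summing the contributions gives betweenness(Goran) = 11.

11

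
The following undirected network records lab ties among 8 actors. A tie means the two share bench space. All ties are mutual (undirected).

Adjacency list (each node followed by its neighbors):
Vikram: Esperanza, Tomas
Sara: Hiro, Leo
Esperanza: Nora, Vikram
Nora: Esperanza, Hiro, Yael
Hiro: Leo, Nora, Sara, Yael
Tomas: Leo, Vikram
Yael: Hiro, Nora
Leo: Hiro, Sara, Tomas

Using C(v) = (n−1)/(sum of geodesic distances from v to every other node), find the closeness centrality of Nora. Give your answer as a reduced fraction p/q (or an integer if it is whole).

Distances from Nora: Esperanza:1, Hiro:1, Leo:2, Sara:2, Tomas:3, Vikram:2, Yael:1. Sum = 12.
n = 8, so closeness = 7/12.

7/12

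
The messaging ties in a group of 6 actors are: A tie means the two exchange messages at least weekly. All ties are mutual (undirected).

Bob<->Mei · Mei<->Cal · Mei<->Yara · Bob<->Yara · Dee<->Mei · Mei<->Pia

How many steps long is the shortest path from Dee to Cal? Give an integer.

One shortest route is Dee – Mei – Cal, which uses 2 edges, and Dee and Cal are not directly tied, so nothing shorter exists. So d(Dee,Cal) = 2.

2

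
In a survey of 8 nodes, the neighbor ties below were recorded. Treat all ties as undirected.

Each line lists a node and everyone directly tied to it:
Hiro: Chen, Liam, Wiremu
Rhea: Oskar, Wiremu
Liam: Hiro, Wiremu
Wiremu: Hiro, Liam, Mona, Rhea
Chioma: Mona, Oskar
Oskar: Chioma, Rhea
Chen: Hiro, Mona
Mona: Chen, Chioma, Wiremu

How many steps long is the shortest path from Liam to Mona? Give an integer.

One shortest route is Liam – Wiremu – Mona, which uses 2 edges, and Liam and Mona are not directly tied, so nothing shorter exists. So d(Liam,Mona) = 2.

2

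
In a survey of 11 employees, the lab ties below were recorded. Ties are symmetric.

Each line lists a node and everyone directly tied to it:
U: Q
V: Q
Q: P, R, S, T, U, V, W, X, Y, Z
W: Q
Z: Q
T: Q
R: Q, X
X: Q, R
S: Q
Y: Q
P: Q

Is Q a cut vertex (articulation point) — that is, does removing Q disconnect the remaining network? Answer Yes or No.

Yes

Removing Q leaves {Z} with no path to {R and X}, so the network splits into 9 components. Q is a cut vertex.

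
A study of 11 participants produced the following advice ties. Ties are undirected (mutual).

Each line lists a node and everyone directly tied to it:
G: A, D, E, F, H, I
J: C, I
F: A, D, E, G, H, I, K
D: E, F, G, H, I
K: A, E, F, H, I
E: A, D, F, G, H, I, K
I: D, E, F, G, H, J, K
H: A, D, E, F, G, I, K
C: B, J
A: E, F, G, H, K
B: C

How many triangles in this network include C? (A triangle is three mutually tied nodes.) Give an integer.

0

C's neighbors are B and J, but none of them are tied to each other, so no triangle contains C.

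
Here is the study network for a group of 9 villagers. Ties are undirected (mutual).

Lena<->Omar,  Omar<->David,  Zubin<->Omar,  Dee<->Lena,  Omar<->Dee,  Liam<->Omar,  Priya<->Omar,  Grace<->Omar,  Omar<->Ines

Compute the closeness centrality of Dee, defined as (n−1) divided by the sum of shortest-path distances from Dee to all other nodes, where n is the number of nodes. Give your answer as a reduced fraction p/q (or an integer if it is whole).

Distances from Dee: David:2, Grace:2, Ines:2, Lena:1, Liam:2, Omar:1, Priya:2, Zubin:2. Sum = 14.
n = 9, so closeness = 8/14 = 4/7.

4/7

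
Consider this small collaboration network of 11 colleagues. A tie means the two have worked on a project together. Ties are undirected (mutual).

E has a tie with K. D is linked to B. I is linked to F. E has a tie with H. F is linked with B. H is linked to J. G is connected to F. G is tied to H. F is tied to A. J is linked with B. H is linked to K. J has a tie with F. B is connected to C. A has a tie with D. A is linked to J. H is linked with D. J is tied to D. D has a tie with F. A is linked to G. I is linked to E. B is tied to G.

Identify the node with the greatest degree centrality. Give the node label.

Degrees — A:4, B:5, C:1, D:5, E:3, F:6, G:4, H:5, I:2, J:5, K:2.
The maximum is 6, attained only by F.

F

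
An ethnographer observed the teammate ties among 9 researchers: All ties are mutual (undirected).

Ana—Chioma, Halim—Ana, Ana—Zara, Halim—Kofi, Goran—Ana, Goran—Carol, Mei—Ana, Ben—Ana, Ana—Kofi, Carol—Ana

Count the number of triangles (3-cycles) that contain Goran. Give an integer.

1

Goran's neighbors: Ana and Carol.
Neighbor pairs that are themselves tied: Goran–Ana–Carol. Each forms one triangle with Goran, for 1 in total.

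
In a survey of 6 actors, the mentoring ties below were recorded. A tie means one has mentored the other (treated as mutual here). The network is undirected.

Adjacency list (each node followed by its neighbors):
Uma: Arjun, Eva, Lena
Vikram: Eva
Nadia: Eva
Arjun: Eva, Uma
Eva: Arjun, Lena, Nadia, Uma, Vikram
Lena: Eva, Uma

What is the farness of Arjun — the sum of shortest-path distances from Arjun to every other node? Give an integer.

Distances from Arjun: Eva:1, Lena:2, Nadia:2, Uma:1, Vikram:2.
Sum = 1 + 2 + 2 + 1 + 2 = 8.

8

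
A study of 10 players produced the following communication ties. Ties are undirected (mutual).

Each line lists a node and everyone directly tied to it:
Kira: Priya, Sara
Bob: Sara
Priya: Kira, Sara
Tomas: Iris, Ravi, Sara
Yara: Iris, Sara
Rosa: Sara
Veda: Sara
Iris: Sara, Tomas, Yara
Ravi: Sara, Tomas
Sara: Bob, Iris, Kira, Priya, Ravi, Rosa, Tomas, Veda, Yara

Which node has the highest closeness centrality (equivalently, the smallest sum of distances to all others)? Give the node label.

Farness (sum of distances to all others) for each node — Bob:17, Iris:15, Kira:16, Priya:16, Ravi:16, Rosa:17, Sara:9, Tomas:15, Veda:17, Yara:16.
The smallest farness is 9, for Sara, so Sara has the highest closeness.

Sara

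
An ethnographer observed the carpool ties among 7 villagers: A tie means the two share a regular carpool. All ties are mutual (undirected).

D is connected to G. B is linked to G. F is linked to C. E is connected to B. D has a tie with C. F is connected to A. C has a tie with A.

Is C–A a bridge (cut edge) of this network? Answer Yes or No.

Even without that edge, C still reaches A via C – F – A, so the network stays connected. Not a bridge.

No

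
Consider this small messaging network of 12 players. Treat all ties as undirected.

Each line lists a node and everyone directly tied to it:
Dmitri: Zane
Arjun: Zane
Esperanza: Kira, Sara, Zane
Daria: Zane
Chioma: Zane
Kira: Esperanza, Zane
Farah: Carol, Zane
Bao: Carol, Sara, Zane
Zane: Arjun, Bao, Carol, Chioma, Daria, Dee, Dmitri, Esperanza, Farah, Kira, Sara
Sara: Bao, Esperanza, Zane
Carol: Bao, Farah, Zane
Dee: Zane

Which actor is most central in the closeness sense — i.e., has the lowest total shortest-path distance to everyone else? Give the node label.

Zane

Farness (sum of distances to all others) for each node — Arjun:21, Bao:19, Carol:19, Chioma:21, Daria:21, Dee:21, Dmitri:21, Esperanza:19, Farah:20, Kira:20, Sara:19, Zane:11.
The smallest farness is 11, for Zane, so Zane has the highest closeness.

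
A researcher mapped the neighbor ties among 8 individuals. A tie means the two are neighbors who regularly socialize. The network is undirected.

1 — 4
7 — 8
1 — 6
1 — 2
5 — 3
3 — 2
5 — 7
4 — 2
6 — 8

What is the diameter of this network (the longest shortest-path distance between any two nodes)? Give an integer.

4

Eccentricity of each node (its greatest distance to any other): 1:3, 2:3, 3:3, 4:4, 5:3, 6:3, 7:4, 8:3.
The maximum eccentricity is 4, realized for instance by the pair 4–7 via 4 – 1 – 6 – 8 – 7. So the diameter is 4.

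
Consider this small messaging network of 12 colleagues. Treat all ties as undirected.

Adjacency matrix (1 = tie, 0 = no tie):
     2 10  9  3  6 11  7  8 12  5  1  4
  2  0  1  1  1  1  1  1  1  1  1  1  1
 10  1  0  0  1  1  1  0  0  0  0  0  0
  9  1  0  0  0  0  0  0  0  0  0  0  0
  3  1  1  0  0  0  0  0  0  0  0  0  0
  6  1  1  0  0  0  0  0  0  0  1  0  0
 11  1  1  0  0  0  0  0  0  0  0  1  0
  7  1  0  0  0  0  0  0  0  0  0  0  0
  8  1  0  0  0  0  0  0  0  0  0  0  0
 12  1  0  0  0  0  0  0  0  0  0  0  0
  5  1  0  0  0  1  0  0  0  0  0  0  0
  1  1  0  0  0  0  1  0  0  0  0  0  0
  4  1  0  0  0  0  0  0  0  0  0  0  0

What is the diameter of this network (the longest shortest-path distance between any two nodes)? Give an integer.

Eccentricity of each node (its greatest distance to any other): 1:2, 2:1, 3:2, 4:2, 5:2, 6:2, 7:2, 8:2, 9:2, 10:2, 11:2, 12:2.
The maximum eccentricity is 2, realized for instance by the pair 10–9 via 10 – 2 – 9. So the diameter is 2.

2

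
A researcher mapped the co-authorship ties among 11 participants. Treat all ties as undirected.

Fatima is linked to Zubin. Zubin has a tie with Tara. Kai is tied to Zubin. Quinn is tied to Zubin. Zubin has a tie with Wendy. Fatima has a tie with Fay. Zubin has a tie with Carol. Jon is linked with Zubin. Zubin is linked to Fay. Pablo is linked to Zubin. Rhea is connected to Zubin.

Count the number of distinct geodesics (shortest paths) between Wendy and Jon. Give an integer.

1

The shortest distance is 2, and the only length-2 path is Wendy–Zubin–Jon. So there is exactly 1 shortest path.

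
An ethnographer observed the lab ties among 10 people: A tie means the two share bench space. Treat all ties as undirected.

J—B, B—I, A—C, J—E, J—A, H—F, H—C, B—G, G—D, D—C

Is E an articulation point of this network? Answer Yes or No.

Even without E, every remaining node can still reach every other (the residual graph is connected), so E is not a cut vertex.

No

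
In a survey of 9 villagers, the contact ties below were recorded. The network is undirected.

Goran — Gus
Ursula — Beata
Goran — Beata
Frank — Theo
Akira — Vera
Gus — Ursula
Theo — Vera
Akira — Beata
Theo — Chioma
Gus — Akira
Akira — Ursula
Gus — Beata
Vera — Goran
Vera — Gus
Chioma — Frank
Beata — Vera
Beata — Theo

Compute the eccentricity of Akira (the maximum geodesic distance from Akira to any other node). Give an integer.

3

Distances from Akira: Beata:1, Chioma:3, Frank:3, Goran:2, Gus:1, Theo:2, Ursula:1, Vera:1.
The largest is 3 (to Chioma and Frank), so the eccentricity of Akira is 3.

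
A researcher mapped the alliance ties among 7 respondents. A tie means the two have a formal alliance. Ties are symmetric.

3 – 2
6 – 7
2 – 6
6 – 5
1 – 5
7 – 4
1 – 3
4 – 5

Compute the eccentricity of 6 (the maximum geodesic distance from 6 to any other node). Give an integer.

2

Distances from 6: 1:2, 2:1, 3:2, 4:2, 5:1, 7:1.
The largest is 2 (to 3, 1, and 4), so the eccentricity of 6 is 2.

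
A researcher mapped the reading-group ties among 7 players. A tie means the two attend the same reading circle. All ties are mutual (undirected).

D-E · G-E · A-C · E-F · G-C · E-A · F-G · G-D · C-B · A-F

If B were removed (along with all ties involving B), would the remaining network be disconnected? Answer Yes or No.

Even without B, every remaining node can still reach every other (the residual graph is connected), so B is not a cut vertex.

No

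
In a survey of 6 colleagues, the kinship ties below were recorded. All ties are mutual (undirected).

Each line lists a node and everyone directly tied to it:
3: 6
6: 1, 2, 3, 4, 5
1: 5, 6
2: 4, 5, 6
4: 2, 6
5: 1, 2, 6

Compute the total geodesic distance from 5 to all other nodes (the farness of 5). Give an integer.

7

Distances from 5: 1:1, 2:1, 3:2, 4:2, 6:1.
Sum = 1 + 1 + 2 + 2 + 1 = 7.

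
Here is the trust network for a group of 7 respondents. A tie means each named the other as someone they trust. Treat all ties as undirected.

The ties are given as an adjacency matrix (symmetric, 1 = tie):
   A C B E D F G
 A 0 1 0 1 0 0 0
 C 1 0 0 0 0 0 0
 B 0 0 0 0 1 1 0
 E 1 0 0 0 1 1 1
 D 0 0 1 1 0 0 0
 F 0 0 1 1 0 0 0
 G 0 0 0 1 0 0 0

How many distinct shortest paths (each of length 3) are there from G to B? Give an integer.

The shortest distance is 3. The length-3 paths are: G–E–D–B; G–E–F–B.
That gives 2 distinct shortest paths.

2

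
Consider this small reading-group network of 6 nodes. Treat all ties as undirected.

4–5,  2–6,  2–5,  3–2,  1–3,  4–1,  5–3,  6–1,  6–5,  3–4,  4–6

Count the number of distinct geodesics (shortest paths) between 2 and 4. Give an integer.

3

The shortest distance is 2. The length-2 paths are: 2–6–4; 2–5–4; 2–3–4.
That gives 3 distinct shortest paths.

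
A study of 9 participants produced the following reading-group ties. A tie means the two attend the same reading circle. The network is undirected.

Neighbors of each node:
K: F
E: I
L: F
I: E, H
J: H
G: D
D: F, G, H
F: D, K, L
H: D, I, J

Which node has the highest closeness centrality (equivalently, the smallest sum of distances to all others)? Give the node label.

Farness (sum of distances to all others) for each node — D:14, E:27, F:17, G:21, H:15, I:20, J:22, K:24, L:24.
The smallest farness is 14, for D, so D has the highest closeness.

D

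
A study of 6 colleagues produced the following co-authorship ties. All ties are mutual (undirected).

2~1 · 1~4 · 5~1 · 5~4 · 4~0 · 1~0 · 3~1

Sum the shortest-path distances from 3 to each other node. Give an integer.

Distances from 3: 0:2, 1:1, 2:2, 4:2, 5:2.
Sum = 2 + 1 + 2 + 2 + 2 = 9.

9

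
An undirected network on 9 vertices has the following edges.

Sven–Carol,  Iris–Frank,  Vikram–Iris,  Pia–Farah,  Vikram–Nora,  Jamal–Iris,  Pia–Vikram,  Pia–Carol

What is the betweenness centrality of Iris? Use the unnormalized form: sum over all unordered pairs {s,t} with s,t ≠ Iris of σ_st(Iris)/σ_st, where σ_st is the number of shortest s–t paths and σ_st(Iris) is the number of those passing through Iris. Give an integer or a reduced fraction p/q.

13

Pairs whose geodesics pass through Iris — Carol–Jamal: 1; Carol–Frank: 1; Sven–Jamal: 1; Sven–Frank: 1; Jamal–Vikram: 1; Jamal–Pia: 1; Jamal–Farah: 1; Jamal–Nora: 1; Jamal–Frank: 1; Vikram–Frank: 1; Pia–Frank: 1; Farah–Frank: 1; Nora–Frank: 1.
All other pairs contribute 0.
Summing the contributions gives betweenness(Iris) = 13.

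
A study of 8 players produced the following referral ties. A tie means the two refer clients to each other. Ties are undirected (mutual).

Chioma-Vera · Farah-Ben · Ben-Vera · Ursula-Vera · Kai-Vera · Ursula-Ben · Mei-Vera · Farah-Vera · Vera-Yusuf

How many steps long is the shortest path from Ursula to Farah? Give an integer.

2

One shortest route is Ursula – Vera – Farah, which uses 2 edges, and Ursula and Farah are not directly tied, so nothing shorter exists. So d(Ursula,Farah) = 2.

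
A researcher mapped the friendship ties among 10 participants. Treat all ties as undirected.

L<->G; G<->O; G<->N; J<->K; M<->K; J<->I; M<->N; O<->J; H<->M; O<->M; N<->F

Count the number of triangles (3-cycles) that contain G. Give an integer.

G's neighbors are L, N, and O, but none of them are tied to each other, so no triangle contains G.

0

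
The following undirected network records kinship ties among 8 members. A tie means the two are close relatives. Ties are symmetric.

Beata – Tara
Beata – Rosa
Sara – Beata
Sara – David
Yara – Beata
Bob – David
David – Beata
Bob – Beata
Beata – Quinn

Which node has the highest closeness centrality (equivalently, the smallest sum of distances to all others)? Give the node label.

Farness (sum of distances to all others) for each node — Beata:7, Bob:12, David:11, Quinn:13, Rosa:13, Sara:12, Tara:13, Yara:13.
The smallest farness is 7, for Beata, so Beata has the highest closeness.

Beata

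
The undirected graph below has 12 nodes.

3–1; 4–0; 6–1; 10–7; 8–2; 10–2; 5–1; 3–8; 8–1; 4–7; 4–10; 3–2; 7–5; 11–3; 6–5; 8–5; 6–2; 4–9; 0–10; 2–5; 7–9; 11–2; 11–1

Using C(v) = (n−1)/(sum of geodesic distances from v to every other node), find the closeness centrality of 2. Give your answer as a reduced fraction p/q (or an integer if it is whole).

Distances from 2: 0:2, 1:2, 3:1, 4:2, 5:1, 6:1, 7:2, 8:1, 9:3, 10:1, 11:1. Sum = 17.
n = 12, so closeness = 11/17.

11/17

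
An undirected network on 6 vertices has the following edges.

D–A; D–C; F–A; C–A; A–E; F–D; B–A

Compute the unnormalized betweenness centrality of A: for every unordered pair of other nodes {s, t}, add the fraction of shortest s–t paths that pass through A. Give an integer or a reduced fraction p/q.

Pairs whose geodesics pass through A — B–C: 1; B–E: 1; B–F: 1; B–D: 1; C–E: 1; C–F: 1/2; E–F: 1; E–D: 1.
All other pairs contribute 0.
Summing the contributions gives betweenness(A) = 15/2.

15/2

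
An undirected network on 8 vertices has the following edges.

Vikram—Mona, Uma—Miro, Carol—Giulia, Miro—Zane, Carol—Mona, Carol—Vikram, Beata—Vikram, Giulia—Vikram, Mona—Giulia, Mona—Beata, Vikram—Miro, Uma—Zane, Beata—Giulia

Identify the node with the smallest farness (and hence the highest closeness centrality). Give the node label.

Farness (sum of distances to all others) for each node — Beata:13, Carol:13, Giulia:12, Miro:11, Mona:12, Uma:16, Vikram:9, Zane:16.
The smallest farness is 9, for Vikram, so Vikram has the highest closeness.

Vikram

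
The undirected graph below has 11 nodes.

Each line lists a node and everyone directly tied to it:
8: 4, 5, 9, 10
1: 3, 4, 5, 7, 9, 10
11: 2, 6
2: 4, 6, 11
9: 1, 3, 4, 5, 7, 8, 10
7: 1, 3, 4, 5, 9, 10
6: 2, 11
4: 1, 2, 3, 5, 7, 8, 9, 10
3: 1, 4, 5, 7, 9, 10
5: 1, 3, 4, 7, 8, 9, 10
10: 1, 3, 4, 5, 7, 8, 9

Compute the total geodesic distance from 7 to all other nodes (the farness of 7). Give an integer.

Distances from 7: 1:1, 2:2, 3:1, 4:1, 5:1, 6:3, 8:2, 9:1, 10:1, 11:3.
Sum = 1 + 2 + 1 + 1 + 1 + 3 + 2 + 1 + 1 + 3 = 16.

16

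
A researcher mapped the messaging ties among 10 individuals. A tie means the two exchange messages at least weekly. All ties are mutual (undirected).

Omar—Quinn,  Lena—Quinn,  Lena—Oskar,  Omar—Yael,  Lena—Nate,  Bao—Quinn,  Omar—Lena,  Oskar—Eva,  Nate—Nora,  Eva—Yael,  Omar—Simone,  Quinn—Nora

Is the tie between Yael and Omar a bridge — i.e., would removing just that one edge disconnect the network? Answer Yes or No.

No

Even without that edge, Yael still reaches Omar via Yael – Eva – Oskar – Lena – Omar, so the network stays connected. Not a bridge.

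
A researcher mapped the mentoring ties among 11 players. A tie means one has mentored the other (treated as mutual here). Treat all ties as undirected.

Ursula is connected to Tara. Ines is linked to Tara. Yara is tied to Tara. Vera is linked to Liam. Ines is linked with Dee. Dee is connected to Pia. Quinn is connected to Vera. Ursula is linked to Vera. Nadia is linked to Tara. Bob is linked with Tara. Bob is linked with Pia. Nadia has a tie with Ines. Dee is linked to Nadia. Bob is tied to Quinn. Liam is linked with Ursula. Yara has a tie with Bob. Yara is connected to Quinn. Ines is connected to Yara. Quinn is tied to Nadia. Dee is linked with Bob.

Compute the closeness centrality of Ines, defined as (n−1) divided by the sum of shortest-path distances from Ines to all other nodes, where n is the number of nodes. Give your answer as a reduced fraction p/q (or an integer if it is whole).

Distances from Ines: Bob:2, Dee:1, Liam:3, Nadia:1, Pia:2, Quinn:2, Tara:1, Ursula:2, Vera:3, Yara:1. Sum = 18.
n = 11, so closeness = 10/18 = 5/9.

5/9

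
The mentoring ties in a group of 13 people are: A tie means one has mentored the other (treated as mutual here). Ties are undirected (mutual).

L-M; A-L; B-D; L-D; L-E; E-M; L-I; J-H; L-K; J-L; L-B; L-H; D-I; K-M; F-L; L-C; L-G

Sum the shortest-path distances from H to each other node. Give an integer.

22

Distances from H: A:2, B:2, C:2, D:2, E:2, F:2, G:2, I:2, J:1, K:2, L:1, M:2.
Sum = 2 + 2 + 2 + 2 + 2 + 2 + 2 + 2 + 1 + 2 + 1 + 2 = 22.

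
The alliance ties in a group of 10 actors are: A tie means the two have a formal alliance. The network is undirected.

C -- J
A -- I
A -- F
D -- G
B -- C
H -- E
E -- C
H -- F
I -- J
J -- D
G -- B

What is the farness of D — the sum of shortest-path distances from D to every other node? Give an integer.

22

Distances from D: A:3, B:2, C:2, E:3, F:4, G:1, H:4, I:2, J:1.
Sum = 3 + 2 + 2 + 3 + 4 + 1 + 4 + 2 + 1 = 22.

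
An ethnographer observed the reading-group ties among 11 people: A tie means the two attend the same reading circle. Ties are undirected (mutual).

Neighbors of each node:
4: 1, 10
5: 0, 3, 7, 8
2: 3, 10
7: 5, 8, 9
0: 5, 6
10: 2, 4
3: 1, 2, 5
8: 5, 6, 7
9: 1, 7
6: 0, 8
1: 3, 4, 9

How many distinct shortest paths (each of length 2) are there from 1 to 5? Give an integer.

1

The shortest distance is 2, and the only length-2 path is 1–3–5. So there is exactly 1 shortest path.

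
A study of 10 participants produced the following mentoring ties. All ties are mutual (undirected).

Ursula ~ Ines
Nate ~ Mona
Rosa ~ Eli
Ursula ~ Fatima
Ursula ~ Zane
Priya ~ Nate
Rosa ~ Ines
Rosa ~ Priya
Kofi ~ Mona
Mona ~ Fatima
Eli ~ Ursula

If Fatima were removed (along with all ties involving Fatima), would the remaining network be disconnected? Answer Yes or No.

No

Even without Fatima, every remaining node can still reach every other (the residual graph is connected), so Fatima is not a cut vertex.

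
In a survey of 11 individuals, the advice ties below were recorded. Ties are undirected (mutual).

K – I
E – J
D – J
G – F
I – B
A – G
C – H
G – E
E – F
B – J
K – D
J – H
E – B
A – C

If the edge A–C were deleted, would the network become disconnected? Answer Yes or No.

Even without that edge, A still reaches C via A – G – E – J – H – C, so the network stays connected. Not a bridge.

No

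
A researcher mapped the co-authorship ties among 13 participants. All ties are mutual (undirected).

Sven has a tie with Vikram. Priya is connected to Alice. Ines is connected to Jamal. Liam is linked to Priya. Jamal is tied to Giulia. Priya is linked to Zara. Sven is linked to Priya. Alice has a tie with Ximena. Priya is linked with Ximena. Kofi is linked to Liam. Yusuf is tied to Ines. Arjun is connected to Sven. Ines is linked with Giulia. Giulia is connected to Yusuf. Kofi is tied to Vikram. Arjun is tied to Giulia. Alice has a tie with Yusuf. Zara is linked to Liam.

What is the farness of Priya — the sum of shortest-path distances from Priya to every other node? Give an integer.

23

Distances from Priya: Alice:1, Arjun:2, Giulia:3, Ines:3, Jamal:4, Kofi:2, Liam:1, Sven:1, Vikram:2, Ximena:1, Yusuf:2, Zara:1.
Sum = 1 + 2 + 3 + 3 + 4 + 2 + 1 + 1 + 2 + 1 + 2 + 1 = 23.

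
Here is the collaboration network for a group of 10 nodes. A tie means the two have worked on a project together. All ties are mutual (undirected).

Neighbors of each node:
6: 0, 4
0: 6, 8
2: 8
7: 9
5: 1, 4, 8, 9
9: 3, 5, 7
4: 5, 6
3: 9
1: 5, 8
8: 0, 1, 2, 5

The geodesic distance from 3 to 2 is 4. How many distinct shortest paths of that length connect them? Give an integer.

1

The shortest distance is 4, and the only length-4 path is 3–9–5–8–2. So there is exactly 1 shortest path.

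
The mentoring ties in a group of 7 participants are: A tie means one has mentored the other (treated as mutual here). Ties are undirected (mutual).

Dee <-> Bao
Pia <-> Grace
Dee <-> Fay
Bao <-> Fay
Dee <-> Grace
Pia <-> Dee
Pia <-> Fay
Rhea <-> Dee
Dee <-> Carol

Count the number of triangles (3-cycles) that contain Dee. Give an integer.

3

Dee's neighbors: Bao, Carol, Fay, Grace, Pia, and Rhea.
Neighbor pairs that are themselves tied: Dee–Bao–Fay; Dee–Fay–Pia; Dee–Grace–Pia. Each forms one triangle with Dee, for 3 in total.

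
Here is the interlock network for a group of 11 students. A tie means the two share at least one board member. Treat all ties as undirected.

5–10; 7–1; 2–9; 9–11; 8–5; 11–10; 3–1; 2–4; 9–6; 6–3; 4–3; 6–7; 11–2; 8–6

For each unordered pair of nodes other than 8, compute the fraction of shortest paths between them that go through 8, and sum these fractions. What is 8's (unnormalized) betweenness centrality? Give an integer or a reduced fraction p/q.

101/15

Pairs whose geodesics pass through 8 — 1–5: 2/2; 1–10: 2/5; 7–5: 1; 7–10: 1/2; 6–5: 1; 6–10: 1/2; 5–9: 1/2; 5–4: 1/2; 5–3: 1; 10–3: 1/3.
All other pairs contribute 0.
Summing the contributions gives betweenness(8) = 101/15.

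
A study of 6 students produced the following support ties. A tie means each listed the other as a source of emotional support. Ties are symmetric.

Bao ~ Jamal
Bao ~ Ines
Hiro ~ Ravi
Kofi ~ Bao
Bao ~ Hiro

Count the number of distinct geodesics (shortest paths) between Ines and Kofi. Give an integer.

1

The shortest distance is 2, and the only length-2 path is Ines–Bao–Kofi. So there is exactly 1 shortest path.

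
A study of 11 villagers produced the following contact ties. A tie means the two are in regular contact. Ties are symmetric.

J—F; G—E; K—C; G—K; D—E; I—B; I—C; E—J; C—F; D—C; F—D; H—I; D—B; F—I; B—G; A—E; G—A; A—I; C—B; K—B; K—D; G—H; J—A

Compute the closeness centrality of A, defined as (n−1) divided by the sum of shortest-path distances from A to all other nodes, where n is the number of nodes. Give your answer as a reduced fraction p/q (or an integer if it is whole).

Distances from A: B:2, C:2, D:2, E:1, F:2, G:1, H:2, I:1, J:1, K:2. Sum = 16.
n = 11, so closeness = 10/16 = 5/8.

5/8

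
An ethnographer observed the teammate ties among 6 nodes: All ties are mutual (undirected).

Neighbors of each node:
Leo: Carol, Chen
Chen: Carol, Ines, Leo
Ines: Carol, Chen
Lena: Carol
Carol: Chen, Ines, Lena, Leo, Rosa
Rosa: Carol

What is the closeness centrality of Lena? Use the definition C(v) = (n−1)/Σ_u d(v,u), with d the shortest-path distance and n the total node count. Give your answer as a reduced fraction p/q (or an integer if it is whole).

5/9

Distances from Lena: Carol:1, Chen:2, Ines:2, Leo:2, Rosa:2. Sum = 9.
n = 6, so closeness = 5/9.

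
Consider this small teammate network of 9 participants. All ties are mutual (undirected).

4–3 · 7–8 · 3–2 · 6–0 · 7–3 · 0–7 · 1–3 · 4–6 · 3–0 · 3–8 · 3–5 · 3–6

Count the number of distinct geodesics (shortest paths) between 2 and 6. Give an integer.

1

The shortest distance is 2, and the only length-2 path is 2–3–6. So there is exactly 1 shortest path.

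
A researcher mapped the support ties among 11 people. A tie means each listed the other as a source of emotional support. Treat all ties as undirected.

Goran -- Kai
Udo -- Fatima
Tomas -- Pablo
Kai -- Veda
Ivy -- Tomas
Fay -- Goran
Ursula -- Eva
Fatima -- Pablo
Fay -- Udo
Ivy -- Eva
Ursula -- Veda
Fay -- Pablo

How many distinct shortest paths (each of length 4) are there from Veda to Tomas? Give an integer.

1

The shortest distance is 4, and the only length-4 path is Veda–Ursula–Eva–Ivy–Tomas. So there is exactly 1 shortest path.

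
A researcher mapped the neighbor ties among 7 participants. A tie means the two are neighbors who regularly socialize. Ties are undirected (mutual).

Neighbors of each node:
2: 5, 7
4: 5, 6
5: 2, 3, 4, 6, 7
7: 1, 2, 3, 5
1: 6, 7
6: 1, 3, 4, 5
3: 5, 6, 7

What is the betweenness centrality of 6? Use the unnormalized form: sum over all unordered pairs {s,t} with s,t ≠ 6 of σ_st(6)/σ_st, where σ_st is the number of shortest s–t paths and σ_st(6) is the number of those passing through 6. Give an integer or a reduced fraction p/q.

Pairs whose geodesics pass through 6 — 4–1: 1; 4–3: 1/2; 1–5: 1/2; 1–3: 1/2.
All other pairs contribute 0.
Summing the contributions gives betweenness(6) = 5/2.

5/2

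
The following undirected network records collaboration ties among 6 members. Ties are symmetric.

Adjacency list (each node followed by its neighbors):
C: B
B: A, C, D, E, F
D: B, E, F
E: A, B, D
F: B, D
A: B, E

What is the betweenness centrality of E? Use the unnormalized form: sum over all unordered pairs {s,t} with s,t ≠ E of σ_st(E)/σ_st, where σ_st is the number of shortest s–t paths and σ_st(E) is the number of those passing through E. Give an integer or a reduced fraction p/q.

1/2

Pairs whose geodesics pass through E — D–A: 1/2.
All other pairs contribute 0.
Summing the contributions gives betweenness(E) = 1/2.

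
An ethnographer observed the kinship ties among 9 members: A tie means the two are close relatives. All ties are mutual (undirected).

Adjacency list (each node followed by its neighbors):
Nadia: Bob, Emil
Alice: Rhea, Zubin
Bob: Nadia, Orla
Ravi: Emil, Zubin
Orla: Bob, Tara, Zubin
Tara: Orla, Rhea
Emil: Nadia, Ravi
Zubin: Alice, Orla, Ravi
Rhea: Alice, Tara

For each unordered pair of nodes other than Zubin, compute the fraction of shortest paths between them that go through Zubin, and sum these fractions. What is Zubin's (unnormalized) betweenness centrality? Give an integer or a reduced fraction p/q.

21/2

Pairs whose geodesics pass through Zubin — Bob–Alice: 1; Bob–Ravi: 1/2; Orla–Alice: 1; Orla–Ravi: 1; Orla–Emil: 1/2; Tara–Ravi: 1; Tara–Emil: 1/2; Rhea–Ravi: 1; Rhea–Emil: 1; Alice–Ravi: 1; Alice–Emil: 1; Alice–Nadia: 2/2.
All other pairs contribute 0.
Summing the contributions gives betweenness(Zubin) = 21/2.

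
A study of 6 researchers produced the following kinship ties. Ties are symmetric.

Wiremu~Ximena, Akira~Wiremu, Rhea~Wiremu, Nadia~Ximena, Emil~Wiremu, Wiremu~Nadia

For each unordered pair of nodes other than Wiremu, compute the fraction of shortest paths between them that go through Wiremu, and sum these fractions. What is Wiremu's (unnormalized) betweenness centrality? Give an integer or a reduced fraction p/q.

9

Pairs whose geodesics pass through Wiremu — Emil–Akira: 1; Emil–Ximena: 1; Emil–Rhea: 1; Emil–Nadia: 1; Akira–Ximena: 1; Akira–Rhea: 1; Akira–Nadia: 1; Ximena–Rhea: 1; Rhea–Nadia: 1.
All other pairs contribute 0.
Summing the contributions gives betweenness(Wiremu) = 9.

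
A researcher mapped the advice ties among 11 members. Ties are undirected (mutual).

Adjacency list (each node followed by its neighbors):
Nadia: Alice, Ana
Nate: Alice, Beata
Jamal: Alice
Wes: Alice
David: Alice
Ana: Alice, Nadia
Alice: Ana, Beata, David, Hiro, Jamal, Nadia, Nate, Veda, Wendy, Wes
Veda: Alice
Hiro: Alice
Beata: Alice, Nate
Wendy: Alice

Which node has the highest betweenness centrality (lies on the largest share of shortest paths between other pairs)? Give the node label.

Alice

Unnormalized betweenness of each node: Alice:43, Ana:0, Beata:0, David:0, Hiro:0, Jamal:0, Nadia:0, Nate:0, Veda:0, Wendy:0, Wes:0.
Alice has the largest value, 43, making it the main broker — the node through which the most shortest paths run.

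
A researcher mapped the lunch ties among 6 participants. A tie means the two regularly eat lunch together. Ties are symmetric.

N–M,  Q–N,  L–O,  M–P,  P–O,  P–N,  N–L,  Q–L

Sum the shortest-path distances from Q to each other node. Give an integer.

Distances from Q: L:1, M:2, N:1, O:2, P:2.
Sum = 1 + 2 + 1 + 2 + 2 = 8.

8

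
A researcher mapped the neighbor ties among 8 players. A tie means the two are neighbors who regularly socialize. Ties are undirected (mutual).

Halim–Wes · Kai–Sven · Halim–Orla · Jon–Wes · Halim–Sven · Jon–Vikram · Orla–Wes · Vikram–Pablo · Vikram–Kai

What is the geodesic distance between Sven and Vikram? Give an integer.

One shortest route is Sven – Kai – Vikram, which uses 2 edges, and Sven and Vikram are not directly tied, so nothing shorter exists. So d(Sven,Vikram) = 2.

2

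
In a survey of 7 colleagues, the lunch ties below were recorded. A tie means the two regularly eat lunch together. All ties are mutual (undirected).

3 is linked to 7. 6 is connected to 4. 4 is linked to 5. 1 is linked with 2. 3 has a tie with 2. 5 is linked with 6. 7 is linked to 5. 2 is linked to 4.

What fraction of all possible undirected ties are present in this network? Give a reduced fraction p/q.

There are 8 edges and 7 nodes, so the maximum possible is C(7,2) = 21.
Density = 8/21.

8/21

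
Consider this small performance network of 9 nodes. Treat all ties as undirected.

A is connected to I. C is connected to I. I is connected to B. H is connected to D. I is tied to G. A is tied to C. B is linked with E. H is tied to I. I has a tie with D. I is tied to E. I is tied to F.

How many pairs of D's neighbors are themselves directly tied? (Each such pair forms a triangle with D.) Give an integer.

1

D's neighbors: H and I.
Neighbor pairs that are themselves tied: D–H–I. Each forms one triangle with D, for 1 in total.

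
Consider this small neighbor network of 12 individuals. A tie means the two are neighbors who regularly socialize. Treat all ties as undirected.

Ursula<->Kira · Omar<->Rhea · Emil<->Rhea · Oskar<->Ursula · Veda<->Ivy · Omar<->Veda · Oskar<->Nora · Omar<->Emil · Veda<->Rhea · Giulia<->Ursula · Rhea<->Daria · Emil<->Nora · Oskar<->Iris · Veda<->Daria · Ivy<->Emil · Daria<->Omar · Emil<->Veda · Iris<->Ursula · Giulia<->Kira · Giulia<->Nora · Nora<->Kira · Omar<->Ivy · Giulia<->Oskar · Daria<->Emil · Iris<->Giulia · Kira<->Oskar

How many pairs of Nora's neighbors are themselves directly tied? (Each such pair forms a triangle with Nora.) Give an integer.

3

Nora's neighbors: Emil, Giulia, Kira, and Oskar.
Neighbor pairs that are themselves tied: Nora–Giulia–Kira; Nora–Giulia–Oskar; Nora–Kira–Oskar. Each forms one triangle with Nora, for 3 in total.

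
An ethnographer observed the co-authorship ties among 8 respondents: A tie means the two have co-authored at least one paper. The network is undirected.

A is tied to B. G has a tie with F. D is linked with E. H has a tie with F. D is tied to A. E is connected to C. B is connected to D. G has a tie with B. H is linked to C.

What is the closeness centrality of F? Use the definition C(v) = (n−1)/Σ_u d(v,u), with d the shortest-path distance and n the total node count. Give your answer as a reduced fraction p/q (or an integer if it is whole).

Distances from F: A:3, B:2, C:2, D:3, E:3, G:1, H:1. Sum = 15.
n = 8, so closeness = 7/15.

7/15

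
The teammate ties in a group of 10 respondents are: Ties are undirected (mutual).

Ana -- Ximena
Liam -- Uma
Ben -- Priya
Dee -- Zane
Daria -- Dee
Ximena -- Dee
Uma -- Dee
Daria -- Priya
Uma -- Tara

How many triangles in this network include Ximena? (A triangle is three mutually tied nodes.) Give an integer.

0

Ximena's neighbors are Ana and Dee, but none of them are tied to each other, so no triangle contains Ximena.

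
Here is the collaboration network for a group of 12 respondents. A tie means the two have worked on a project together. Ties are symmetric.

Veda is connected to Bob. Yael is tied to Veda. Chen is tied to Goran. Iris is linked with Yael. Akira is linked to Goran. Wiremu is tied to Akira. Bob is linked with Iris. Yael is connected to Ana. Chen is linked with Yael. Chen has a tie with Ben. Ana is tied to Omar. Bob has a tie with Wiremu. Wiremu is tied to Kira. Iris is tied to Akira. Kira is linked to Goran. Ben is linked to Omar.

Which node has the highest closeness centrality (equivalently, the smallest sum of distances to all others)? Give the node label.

Yael

Farness (sum of distances to all others) for each node — Akira:24, Ana:27, Ben:28, Bob:26, Chen:21, Goran:23, Iris:22, Kira:28, Omar:32, Veda:25, Wiremu:28, Yael:20.
The smallest farness is 20, for Yael, so Yael has the highest closeness.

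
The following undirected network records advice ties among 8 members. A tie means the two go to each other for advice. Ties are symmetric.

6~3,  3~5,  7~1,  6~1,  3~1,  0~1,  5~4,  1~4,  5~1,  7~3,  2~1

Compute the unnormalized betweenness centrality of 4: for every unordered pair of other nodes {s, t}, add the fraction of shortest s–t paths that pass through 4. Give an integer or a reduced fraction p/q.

No shortest path between any pair of other nodes passes through 4.
Summing the contributions gives betweenness(4) = 0.

0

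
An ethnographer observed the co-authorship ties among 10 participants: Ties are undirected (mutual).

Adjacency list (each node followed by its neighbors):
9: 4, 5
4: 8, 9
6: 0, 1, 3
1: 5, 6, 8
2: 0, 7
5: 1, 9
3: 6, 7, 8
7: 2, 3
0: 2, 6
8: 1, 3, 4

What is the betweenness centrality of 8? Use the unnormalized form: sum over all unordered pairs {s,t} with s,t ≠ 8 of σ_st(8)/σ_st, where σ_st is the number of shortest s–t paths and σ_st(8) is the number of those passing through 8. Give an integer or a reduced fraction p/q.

21/2

Pairs whose geodesics pass through 8 — 7–1: 1/2; 7–5: 1/2; 7–9: 1; 7–4: 1; 2–9: 1/2; 2–4: 1; 0–4: 2/2; 6–4: 2/2; 1–4: 1; 1–3: 1/2; 5–3: 1/2; 9–3: 1; 4–3: 1.
All other pairs contribute 0.
Summing the contributions gives betweenness(8) = 21/2.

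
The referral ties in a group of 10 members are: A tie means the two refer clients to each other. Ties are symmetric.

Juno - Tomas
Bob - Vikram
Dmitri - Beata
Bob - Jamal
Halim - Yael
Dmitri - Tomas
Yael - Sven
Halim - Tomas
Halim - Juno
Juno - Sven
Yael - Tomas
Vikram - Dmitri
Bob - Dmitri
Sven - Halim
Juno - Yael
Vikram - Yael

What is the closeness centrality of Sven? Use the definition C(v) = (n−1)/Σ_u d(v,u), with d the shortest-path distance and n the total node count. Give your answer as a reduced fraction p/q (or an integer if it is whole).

Distances from Sven: Beata:4, Bob:3, Dmitri:3, Halim:1, Jamal:4, Juno:1, Tomas:2, Vikram:2, Yael:1. Sum = 21.
n = 10, so closeness = 9/21 = 3/7.

3/7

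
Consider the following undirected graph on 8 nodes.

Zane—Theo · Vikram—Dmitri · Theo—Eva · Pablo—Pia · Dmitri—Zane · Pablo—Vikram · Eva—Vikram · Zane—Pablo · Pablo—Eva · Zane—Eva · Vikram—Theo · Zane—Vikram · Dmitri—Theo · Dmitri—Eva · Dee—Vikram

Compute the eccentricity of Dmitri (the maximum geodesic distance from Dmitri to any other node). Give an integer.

3

Distances from Dmitri: Dee:2, Eva:1, Pablo:2, Pia:3, Theo:1, Vikram:1, Zane:1.
The largest is 3 (to Pia), so the eccentricity of Dmitri is 3.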